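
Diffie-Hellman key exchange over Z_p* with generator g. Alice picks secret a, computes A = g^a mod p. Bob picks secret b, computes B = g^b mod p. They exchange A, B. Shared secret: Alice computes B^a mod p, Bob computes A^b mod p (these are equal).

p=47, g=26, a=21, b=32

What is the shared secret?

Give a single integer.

A = 26^21 mod 47  (bits of 21 = 10101)
  bit 0 = 1: r = r^2 * 26 mod 47 = 1^2 * 26 = 1*26 = 26
  bit 1 = 0: r = r^2 mod 47 = 26^2 = 18
  bit 2 = 1: r = r^2 * 26 mod 47 = 18^2 * 26 = 42*26 = 11
  bit 3 = 0: r = r^2 mod 47 = 11^2 = 27
  bit 4 = 1: r = r^2 * 26 mod 47 = 27^2 * 26 = 24*26 = 13
  -> A = 13
B = 26^32 mod 47  (bits of 32 = 100000)
  bit 0 = 1: r = r^2 * 26 mod 47 = 1^2 * 26 = 1*26 = 26
  bit 1 = 0: r = r^2 mod 47 = 26^2 = 18
  bit 2 = 0: r = r^2 mod 47 = 18^2 = 42
  bit 3 = 0: r = r^2 mod 47 = 42^2 = 25
  bit 4 = 0: r = r^2 mod 47 = 25^2 = 14
  bit 5 = 0: r = r^2 mod 47 = 14^2 = 8
  -> B = 8
s = B^a = 8^21 mod 47  (bits of 21 = 10101)
  bit 0 = 1: r = r^2 * 8 mod 47 = 1^2 * 8 = 1*8 = 8
  bit 1 = 0: r = r^2 mod 47 = 8^2 = 17
  bit 2 = 1: r = r^2 * 8 mod 47 = 17^2 * 8 = 7*8 = 9
  bit 3 = 0: r = r^2 mod 47 = 9^2 = 34
  bit 4 = 1: r = r^2 * 8 mod 47 = 34^2 * 8 = 28*8 = 36
  -> s = B^a = 36

Answer: 36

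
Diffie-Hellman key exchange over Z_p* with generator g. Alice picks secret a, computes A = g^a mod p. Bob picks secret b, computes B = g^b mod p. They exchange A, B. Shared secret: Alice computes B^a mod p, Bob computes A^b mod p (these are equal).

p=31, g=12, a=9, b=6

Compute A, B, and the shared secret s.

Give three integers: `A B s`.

A = 12^9 mod 31  (bits of 9 = 1001)
  bit 0 = 1: r = r^2 * 12 mod 31 = 1^2 * 12 = 1*12 = 12
  bit 1 = 0: r = r^2 mod 31 = 12^2 = 20
  bit 2 = 0: r = r^2 mod 31 = 20^2 = 28
  bit 3 = 1: r = r^2 * 12 mod 31 = 28^2 * 12 = 9*12 = 15
  -> A = 15
B = 12^6 mod 31  (bits of 6 = 110)
  bit 0 = 1: r = r^2 * 12 mod 31 = 1^2 * 12 = 1*12 = 12
  bit 1 = 1: r = r^2 * 12 mod 31 = 12^2 * 12 = 20*12 = 23
  bit 2 = 0: r = r^2 mod 31 = 23^2 = 2
  -> B = 2
s = B^a = 2^9 mod 31  (bits of 9 = 1001)
  bit 0 = 1: r = r^2 * 2 mod 31 = 1^2 * 2 = 1*2 = 2
  bit 1 = 0: r = r^2 mod 31 = 2^2 = 4
  bit 2 = 0: r = r^2 mod 31 = 4^2 = 16
  bit 3 = 1: r = r^2 * 2 mod 31 = 16^2 * 2 = 8*2 = 16
  -> s = B^a = 16

Answer: 15 2 16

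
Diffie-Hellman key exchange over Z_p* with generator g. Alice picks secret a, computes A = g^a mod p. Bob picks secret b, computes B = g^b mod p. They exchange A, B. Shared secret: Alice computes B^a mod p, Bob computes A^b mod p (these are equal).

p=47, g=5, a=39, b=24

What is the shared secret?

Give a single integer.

Answer: 17

Derivation:
A = 5^39 mod 47  (bits of 39 = 100111)
  bit 0 = 1: r = r^2 * 5 mod 47 = 1^2 * 5 = 1*5 = 5
  bit 1 = 0: r = r^2 mod 47 = 5^2 = 25
  bit 2 = 0: r = r^2 mod 47 = 25^2 = 14
  bit 3 = 1: r = r^2 * 5 mod 47 = 14^2 * 5 = 8*5 = 40
  bit 4 = 1: r = r^2 * 5 mod 47 = 40^2 * 5 = 2*5 = 10
  bit 5 = 1: r = r^2 * 5 mod 47 = 10^2 * 5 = 6*5 = 30
  -> A = 30
B = 5^24 mod 47  (bits of 24 = 11000)
  bit 0 = 1: r = r^2 * 5 mod 47 = 1^2 * 5 = 1*5 = 5
  bit 1 = 1: r = r^2 * 5 mod 47 = 5^2 * 5 = 25*5 = 31
  bit 2 = 0: r = r^2 mod 47 = 31^2 = 21
  bit 3 = 0: r = r^2 mod 47 = 21^2 = 18
  bit 4 = 0: r = r^2 mod 47 = 18^2 = 42
  -> B = 42
s = B^a = 42^39 mod 47  (bits of 39 = 100111)
  bit 0 = 1: r = r^2 * 42 mod 47 = 1^2 * 42 = 1*42 = 42
  bit 1 = 0: r = r^2 mod 47 = 42^2 = 25
  bit 2 = 0: r = r^2 mod 47 = 25^2 = 14
  bit 3 = 1: r = r^2 * 42 mod 47 = 14^2 * 42 = 8*42 = 7
  bit 4 = 1: r = r^2 * 42 mod 47 = 7^2 * 42 = 2*42 = 37
  bit 5 = 1: r = r^2 * 42 mod 47 = 37^2 * 42 = 6*42 = 17
  -> s = B^a = 17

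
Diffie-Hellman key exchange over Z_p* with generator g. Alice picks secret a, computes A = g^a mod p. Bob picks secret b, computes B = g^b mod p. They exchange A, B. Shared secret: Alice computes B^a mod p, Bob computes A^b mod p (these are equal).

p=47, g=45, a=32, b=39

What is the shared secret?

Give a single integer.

Answer: 17

Derivation:
A = 45^32 mod 47  (bits of 32 = 100000)
  bit 0 = 1: r = r^2 * 45 mod 47 = 1^2 * 45 = 1*45 = 45
  bit 1 = 0: r = r^2 mod 47 = 45^2 = 4
  bit 2 = 0: r = r^2 mod 47 = 4^2 = 16
  bit 3 = 0: r = r^2 mod 47 = 16^2 = 21
  bit 4 = 0: r = r^2 mod 47 = 21^2 = 18
  bit 5 = 0: r = r^2 mod 47 = 18^2 = 42
  -> A = 42
B = 45^39 mod 47  (bits of 39 = 100111)
  bit 0 = 1: r = r^2 * 45 mod 47 = 1^2 * 45 = 1*45 = 45
  bit 1 = 0: r = r^2 mod 47 = 45^2 = 4
  bit 2 = 0: r = r^2 mod 47 = 4^2 = 16
  bit 3 = 1: r = r^2 * 45 mod 47 = 16^2 * 45 = 21*45 = 5
  bit 4 = 1: r = r^2 * 45 mod 47 = 5^2 * 45 = 25*45 = 44
  bit 5 = 1: r = r^2 * 45 mod 47 = 44^2 * 45 = 9*45 = 29
  -> B = 29
s = B^a = 29^32 mod 47  (bits of 32 = 100000)
  bit 0 = 1: r = r^2 * 29 mod 47 = 1^2 * 29 = 1*29 = 29
  bit 1 = 0: r = r^2 mod 47 = 29^2 = 42
  bit 2 = 0: r = r^2 mod 47 = 42^2 = 25
  bit 3 = 0: r = r^2 mod 47 = 25^2 = 14
  bit 4 = 0: r = r^2 mod 47 = 14^2 = 8
  bit 5 = 0: r = r^2 mod 47 = 8^2 = 17
  -> s = B^a = 17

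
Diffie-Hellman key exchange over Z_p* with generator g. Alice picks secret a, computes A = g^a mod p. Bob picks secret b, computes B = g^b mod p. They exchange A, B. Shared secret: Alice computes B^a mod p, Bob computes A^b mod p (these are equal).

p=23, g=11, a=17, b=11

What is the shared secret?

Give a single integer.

A = 11^17 mod 23  (bits of 17 = 10001)
  bit 0 = 1: r = r^2 * 11 mod 23 = 1^2 * 11 = 1*11 = 11
  bit 1 = 0: r = r^2 mod 23 = 11^2 = 6
  bit 2 = 0: r = r^2 mod 23 = 6^2 = 13
  bit 3 = 0: r = r^2 mod 23 = 13^2 = 8
  bit 4 = 1: r = r^2 * 11 mod 23 = 8^2 * 11 = 18*11 = 14
  -> A = 14
B = 11^11 mod 23  (bits of 11 = 1011)
  bit 0 = 1: r = r^2 * 11 mod 23 = 1^2 * 11 = 1*11 = 11
  bit 1 = 0: r = r^2 mod 23 = 11^2 = 6
  bit 2 = 1: r = r^2 * 11 mod 23 = 6^2 * 11 = 13*11 = 5
  bit 3 = 1: r = r^2 * 11 mod 23 = 5^2 * 11 = 2*11 = 22
  -> B = 22
s = B^a = 22^17 mod 23  (bits of 17 = 10001)
  bit 0 = 1: r = r^2 * 22 mod 23 = 1^2 * 22 = 1*22 = 22
  bit 1 = 0: r = r^2 mod 23 = 22^2 = 1
  bit 2 = 0: r = r^2 mod 23 = 1^2 = 1
  bit 3 = 0: r = r^2 mod 23 = 1^2 = 1
  bit 4 = 1: r = r^2 * 22 mod 23 = 1^2 * 22 = 1*22 = 22
  -> s = B^a = 22

Answer: 22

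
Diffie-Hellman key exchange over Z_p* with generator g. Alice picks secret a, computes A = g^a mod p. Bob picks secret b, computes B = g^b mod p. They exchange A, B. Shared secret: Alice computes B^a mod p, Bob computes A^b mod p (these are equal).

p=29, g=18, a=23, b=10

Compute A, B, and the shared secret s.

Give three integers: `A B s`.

A = 18^23 mod 29  (bits of 23 = 10111)
  bit 0 = 1: r = r^2 * 18 mod 29 = 1^2 * 18 = 1*18 = 18
  bit 1 = 0: r = r^2 mod 29 = 18^2 = 5
  bit 2 = 1: r = r^2 * 18 mod 29 = 5^2 * 18 = 25*18 = 15
  bit 3 = 1: r = r^2 * 18 mod 29 = 15^2 * 18 = 22*18 = 19
  bit 4 = 1: r = r^2 * 18 mod 29 = 19^2 * 18 = 13*18 = 2
  -> A = 2
B = 18^10 mod 29  (bits of 10 = 1010)
  bit 0 = 1: r = r^2 * 18 mod 29 = 1^2 * 18 = 1*18 = 18
  bit 1 = 0: r = r^2 mod 29 = 18^2 = 5
  bit 2 = 1: r = r^2 * 18 mod 29 = 5^2 * 18 = 25*18 = 15
  bit 3 = 0: r = r^2 mod 29 = 15^2 = 22
  -> B = 22
s = B^a = 22^23 mod 29  (bits of 23 = 10111)
  bit 0 = 1: r = r^2 * 22 mod 29 = 1^2 * 22 = 1*22 = 22
  bit 1 = 0: r = r^2 mod 29 = 22^2 = 20
  bit 2 = 1: r = r^2 * 22 mod 29 = 20^2 * 22 = 23*22 = 13
  bit 3 = 1: r = r^2 * 22 mod 29 = 13^2 * 22 = 24*22 = 6
  bit 4 = 1: r = r^2 * 22 mod 29 = 6^2 * 22 = 7*22 = 9
  -> s = B^a = 9

Answer: 2 22 9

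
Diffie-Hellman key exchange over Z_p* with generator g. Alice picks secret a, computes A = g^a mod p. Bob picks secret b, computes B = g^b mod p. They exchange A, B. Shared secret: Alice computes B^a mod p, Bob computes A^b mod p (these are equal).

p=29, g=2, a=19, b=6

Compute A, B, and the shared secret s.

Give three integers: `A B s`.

Answer: 26 6 4

Derivation:
A = 2^19 mod 29  (bits of 19 = 10011)
  bit 0 = 1: r = r^2 * 2 mod 29 = 1^2 * 2 = 1*2 = 2
  bit 1 = 0: r = r^2 mod 29 = 2^2 = 4
  bit 2 = 0: r = r^2 mod 29 = 4^2 = 16
  bit 3 = 1: r = r^2 * 2 mod 29 = 16^2 * 2 = 24*2 = 19
  bit 4 = 1: r = r^2 * 2 mod 29 = 19^2 * 2 = 13*2 = 26
  -> A = 26
B = 2^6 mod 29  (bits of 6 = 110)
  bit 0 = 1: r = r^2 * 2 mod 29 = 1^2 * 2 = 1*2 = 2
  bit 1 = 1: r = r^2 * 2 mod 29 = 2^2 * 2 = 4*2 = 8
  bit 2 = 0: r = r^2 mod 29 = 8^2 = 6
  -> B = 6
s = B^a = 6^19 mod 29  (bits of 19 = 10011)
  bit 0 = 1: r = r^2 * 6 mod 29 = 1^2 * 6 = 1*6 = 6
  bit 1 = 0: r = r^2 mod 29 = 6^2 = 7
  bit 2 = 0: r = r^2 mod 29 = 7^2 = 20
  bit 3 = 1: r = r^2 * 6 mod 29 = 20^2 * 6 = 23*6 = 22
  bit 4 = 1: r = r^2 * 6 mod 29 = 22^2 * 6 = 20*6 = 4
  -> s = B^a = 4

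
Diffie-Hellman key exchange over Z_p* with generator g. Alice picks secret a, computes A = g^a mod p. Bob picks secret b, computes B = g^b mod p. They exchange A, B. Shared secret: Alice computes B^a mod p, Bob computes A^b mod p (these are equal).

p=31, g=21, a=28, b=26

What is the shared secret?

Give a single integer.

A = 21^28 mod 31  (bits of 28 = 11100)
  bit 0 = 1: r = r^2 * 21 mod 31 = 1^2 * 21 = 1*21 = 21
  bit 1 = 1: r = r^2 * 21 mod 31 = 21^2 * 21 = 7*21 = 23
  bit 2 = 1: r = r^2 * 21 mod 31 = 23^2 * 21 = 2*21 = 11
  bit 3 = 0: r = r^2 mod 31 = 11^2 = 28
  bit 4 = 0: r = r^2 mod 31 = 28^2 = 9
  -> A = 9
B = 21^26 mod 31  (bits of 26 = 11010)
  bit 0 = 1: r = r^2 * 21 mod 31 = 1^2 * 21 = 1*21 = 21
  bit 1 = 1: r = r^2 * 21 mod 31 = 21^2 * 21 = 7*21 = 23
  bit 2 = 0: r = r^2 mod 31 = 23^2 = 2
  bit 3 = 1: r = r^2 * 21 mod 31 = 2^2 * 21 = 4*21 = 22
  bit 4 = 0: r = r^2 mod 31 = 22^2 = 19
  -> B = 19
s = B^a = 19^28 mod 31  (bits of 28 = 11100)
  bit 0 = 1: r = r^2 * 19 mod 31 = 1^2 * 19 = 1*19 = 19
  bit 1 = 1: r = r^2 * 19 mod 31 = 19^2 * 19 = 20*19 = 8
  bit 2 = 1: r = r^2 * 19 mod 31 = 8^2 * 19 = 2*19 = 7
  bit 3 = 0: r = r^2 mod 31 = 7^2 = 18
  bit 4 = 0: r = r^2 mod 31 = 18^2 = 14
  -> s = B^a = 14

Answer: 14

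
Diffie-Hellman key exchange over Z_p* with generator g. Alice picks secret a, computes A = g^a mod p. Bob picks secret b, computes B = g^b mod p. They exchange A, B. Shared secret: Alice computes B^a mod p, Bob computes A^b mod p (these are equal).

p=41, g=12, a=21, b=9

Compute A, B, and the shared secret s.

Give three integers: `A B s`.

A = 12^21 mod 41  (bits of 21 = 10101)
  bit 0 = 1: r = r^2 * 12 mod 41 = 1^2 * 12 = 1*12 = 12
  bit 1 = 0: r = r^2 mod 41 = 12^2 = 21
  bit 2 = 1: r = r^2 * 12 mod 41 = 21^2 * 12 = 31*12 = 3
  bit 3 = 0: r = r^2 mod 41 = 3^2 = 9
  bit 4 = 1: r = r^2 * 12 mod 41 = 9^2 * 12 = 40*12 = 29
  -> A = 29
B = 12^9 mod 41  (bits of 9 = 1001)
  bit 0 = 1: r = r^2 * 12 mod 41 = 1^2 * 12 = 1*12 = 12
  bit 1 = 0: r = r^2 mod 41 = 12^2 = 21
  bit 2 = 0: r = r^2 mod 41 = 21^2 = 31
  bit 3 = 1: r = r^2 * 12 mod 41 = 31^2 * 12 = 18*12 = 11
  -> B = 11
s = B^a = 11^21 mod 41  (bits of 21 = 10101)
  bit 0 = 1: r = r^2 * 11 mod 41 = 1^2 * 11 = 1*11 = 11
  bit 1 = 0: r = r^2 mod 41 = 11^2 = 39
  bit 2 = 1: r = r^2 * 11 mod 41 = 39^2 * 11 = 4*11 = 3
  bit 3 = 0: r = r^2 mod 41 = 3^2 = 9
  bit 4 = 1: r = r^2 * 11 mod 41 = 9^2 * 11 = 40*11 = 30
  -> s = B^a = 30

Answer: 29 11 30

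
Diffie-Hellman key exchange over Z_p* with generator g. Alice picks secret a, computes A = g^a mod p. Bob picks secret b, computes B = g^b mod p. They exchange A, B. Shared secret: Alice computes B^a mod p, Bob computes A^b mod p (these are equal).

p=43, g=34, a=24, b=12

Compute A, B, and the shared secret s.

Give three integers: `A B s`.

Answer: 41 16 11

Derivation:
A = 34^24 mod 43  (bits of 24 = 11000)
  bit 0 = 1: r = r^2 * 34 mod 43 = 1^2 * 34 = 1*34 = 34
  bit 1 = 1: r = r^2 * 34 mod 43 = 34^2 * 34 = 38*34 = 2
  bit 2 = 0: r = r^2 mod 43 = 2^2 = 4
  bit 3 = 0: r = r^2 mod 43 = 4^2 = 16
  bit 4 = 0: r = r^2 mod 43 = 16^2 = 41
  -> A = 41
B = 34^12 mod 43  (bits of 12 = 1100)
  bit 0 = 1: r = r^2 * 34 mod 43 = 1^2 * 34 = 1*34 = 34
  bit 1 = 1: r = r^2 * 34 mod 43 = 34^2 * 34 = 38*34 = 2
  bit 2 = 0: r = r^2 mod 43 = 2^2 = 4
  bit 3 = 0: r = r^2 mod 43 = 4^2 = 16
  -> B = 16
s = B^a = 16^24 mod 43  (bits of 24 = 11000)
  bit 0 = 1: r = r^2 * 16 mod 43 = 1^2 * 16 = 1*16 = 16
  bit 1 = 1: r = r^2 * 16 mod 43 = 16^2 * 16 = 41*16 = 11
  bit 2 = 0: r = r^2 mod 43 = 11^2 = 35
  bit 3 = 0: r = r^2 mod 43 = 35^2 = 21
  bit 4 = 0: r = r^2 mod 43 = 21^2 = 11
  -> s = B^a = 11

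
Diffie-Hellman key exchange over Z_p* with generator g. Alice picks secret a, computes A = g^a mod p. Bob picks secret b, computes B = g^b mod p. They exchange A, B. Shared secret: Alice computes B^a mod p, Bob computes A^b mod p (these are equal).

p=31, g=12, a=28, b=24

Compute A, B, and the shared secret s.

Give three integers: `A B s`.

A = 12^28 mod 31  (bits of 28 = 11100)
  bit 0 = 1: r = r^2 * 12 mod 31 = 1^2 * 12 = 1*12 = 12
  bit 1 = 1: r = r^2 * 12 mod 31 = 12^2 * 12 = 20*12 = 23
  bit 2 = 1: r = r^2 * 12 mod 31 = 23^2 * 12 = 2*12 = 24
  bit 3 = 0: r = r^2 mod 31 = 24^2 = 18
  bit 4 = 0: r = r^2 mod 31 = 18^2 = 14
  -> A = 14
B = 12^24 mod 31  (bits of 24 = 11000)
  bit 0 = 1: r = r^2 * 12 mod 31 = 1^2 * 12 = 1*12 = 12
  bit 1 = 1: r = r^2 * 12 mod 31 = 12^2 * 12 = 20*12 = 23
  bit 2 = 0: r = r^2 mod 31 = 23^2 = 2
  bit 3 = 0: r = r^2 mod 31 = 2^2 = 4
  bit 4 = 0: r = r^2 mod 31 = 4^2 = 16
  -> B = 16
s = B^a = 16^28 mod 31  (bits of 28 = 11100)
  bit 0 = 1: r = r^2 * 16 mod 31 = 1^2 * 16 = 1*16 = 16
  bit 1 = 1: r = r^2 * 16 mod 31 = 16^2 * 16 = 8*16 = 4
  bit 2 = 1: r = r^2 * 16 mod 31 = 4^2 * 16 = 16*16 = 8
  bit 3 = 0: r = r^2 mod 31 = 8^2 = 2
  bit 4 = 0: r = r^2 mod 31 = 2^2 = 4
  -> s = B^a = 4

Answer: 14 16 4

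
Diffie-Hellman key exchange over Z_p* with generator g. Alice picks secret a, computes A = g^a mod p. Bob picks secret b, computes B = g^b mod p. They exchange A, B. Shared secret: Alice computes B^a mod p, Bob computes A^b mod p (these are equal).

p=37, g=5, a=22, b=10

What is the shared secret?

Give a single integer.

A = 5^22 mod 37  (bits of 22 = 10110)
  bit 0 = 1: r = r^2 * 5 mod 37 = 1^2 * 5 = 1*5 = 5
  bit 1 = 0: r = r^2 mod 37 = 5^2 = 25
  bit 2 = 1: r = r^2 * 5 mod 37 = 25^2 * 5 = 33*5 = 17
  bit 3 = 1: r = r^2 * 5 mod 37 = 17^2 * 5 = 30*5 = 2
  bit 4 = 0: r = r^2 mod 37 = 2^2 = 4
  -> A = 4
B = 5^10 mod 37  (bits of 10 = 1010)
  bit 0 = 1: r = r^2 * 5 mod 37 = 1^2 * 5 = 1*5 = 5
  bit 1 = 0: r = r^2 mod 37 = 5^2 = 25
  bit 2 = 1: r = r^2 * 5 mod 37 = 25^2 * 5 = 33*5 = 17
  bit 3 = 0: r = r^2 mod 37 = 17^2 = 30
  -> B = 30
s = B^a = 30^22 mod 37  (bits of 22 = 10110)
  bit 0 = 1: r = r^2 * 30 mod 37 = 1^2 * 30 = 1*30 = 30
  bit 1 = 0: r = r^2 mod 37 = 30^2 = 12
  bit 2 = 1: r = r^2 * 30 mod 37 = 12^2 * 30 = 33*30 = 28
  bit 3 = 1: r = r^2 * 30 mod 37 = 28^2 * 30 = 7*30 = 25
  bit 4 = 0: r = r^2 mod 37 = 25^2 = 33
  -> s = B^a = 33

Answer: 33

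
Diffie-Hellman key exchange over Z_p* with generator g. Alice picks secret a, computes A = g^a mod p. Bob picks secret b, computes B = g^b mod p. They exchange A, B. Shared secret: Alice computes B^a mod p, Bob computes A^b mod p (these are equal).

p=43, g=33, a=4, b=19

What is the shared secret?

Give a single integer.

Answer: 38

Derivation:
A = 33^4 mod 43  (bits of 4 = 100)
  bit 0 = 1: r = r^2 * 33 mod 43 = 1^2 * 33 = 1*33 = 33
  bit 1 = 0: r = r^2 mod 43 = 33^2 = 14
  bit 2 = 0: r = r^2 mod 43 = 14^2 = 24
  -> A = 24
B = 33^19 mod 43  (bits of 19 = 10011)
  bit 0 = 1: r = r^2 * 33 mod 43 = 1^2 * 33 = 1*33 = 33
  bit 1 = 0: r = r^2 mod 43 = 33^2 = 14
  bit 2 = 0: r = r^2 mod 43 = 14^2 = 24
  bit 3 = 1: r = r^2 * 33 mod 43 = 24^2 * 33 = 17*33 = 2
  bit 4 = 1: r = r^2 * 33 mod 43 = 2^2 * 33 = 4*33 = 3
  -> B = 3
s = B^a = 3^4 mod 43  (bits of 4 = 100)
  bit 0 = 1: r = r^2 * 3 mod 43 = 1^2 * 3 = 1*3 = 3
  bit 1 = 0: r = r^2 mod 43 = 3^2 = 9
  bit 2 = 0: r = r^2 mod 43 = 9^2 = 38
  -> s = B^a = 38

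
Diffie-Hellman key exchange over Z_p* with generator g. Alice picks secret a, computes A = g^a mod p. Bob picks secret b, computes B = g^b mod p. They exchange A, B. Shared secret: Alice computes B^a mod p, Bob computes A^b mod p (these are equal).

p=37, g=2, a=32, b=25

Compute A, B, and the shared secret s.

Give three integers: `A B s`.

A = 2^32 mod 37  (bits of 32 = 100000)
  bit 0 = 1: r = r^2 * 2 mod 37 = 1^2 * 2 = 1*2 = 2
  bit 1 = 0: r = r^2 mod 37 = 2^2 = 4
  bit 2 = 0: r = r^2 mod 37 = 4^2 = 16
  bit 3 = 0: r = r^2 mod 37 = 16^2 = 34
  bit 4 = 0: r = r^2 mod 37 = 34^2 = 9
  bit 5 = 0: r = r^2 mod 37 = 9^2 = 7
  -> A = 7
B = 2^25 mod 37  (bits of 25 = 11001)
  bit 0 = 1: r = r^2 * 2 mod 37 = 1^2 * 2 = 1*2 = 2
  bit 1 = 1: r = r^2 * 2 mod 37 = 2^2 * 2 = 4*2 = 8
  bit 2 = 0: r = r^2 mod 37 = 8^2 = 27
  bit 3 = 0: r = r^2 mod 37 = 27^2 = 26
  bit 4 = 1: r = r^2 * 2 mod 37 = 26^2 * 2 = 10*2 = 20
  -> B = 20
s = B^a = 20^32 mod 37  (bits of 32 = 100000)
  bit 0 = 1: r = r^2 * 20 mod 37 = 1^2 * 20 = 1*20 = 20
  bit 1 = 0: r = r^2 mod 37 = 20^2 = 30
  bit 2 = 0: r = r^2 mod 37 = 30^2 = 12
  bit 3 = 0: r = r^2 mod 37 = 12^2 = 33
  bit 4 = 0: r = r^2 mod 37 = 33^2 = 16
  bit 5 = 0: r = r^2 mod 37 = 16^2 = 34
  -> s = B^a = 34

Answer: 7 20 34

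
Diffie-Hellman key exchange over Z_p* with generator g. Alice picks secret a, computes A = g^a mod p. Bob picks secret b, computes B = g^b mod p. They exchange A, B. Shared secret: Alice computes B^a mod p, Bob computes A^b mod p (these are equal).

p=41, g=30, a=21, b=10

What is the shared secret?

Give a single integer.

Answer: 9

Derivation:
A = 30^21 mod 41  (bits of 21 = 10101)
  bit 0 = 1: r = r^2 * 30 mod 41 = 1^2 * 30 = 1*30 = 30
  bit 1 = 0: r = r^2 mod 41 = 30^2 = 39
  bit 2 = 1: r = r^2 * 30 mod 41 = 39^2 * 30 = 4*30 = 38
  bit 3 = 0: r = r^2 mod 41 = 38^2 = 9
  bit 4 = 1: r = r^2 * 30 mod 41 = 9^2 * 30 = 40*30 = 11
  -> A = 11
B = 30^10 mod 41  (bits of 10 = 1010)
  bit 0 = 1: r = r^2 * 30 mod 41 = 1^2 * 30 = 1*30 = 30
  bit 1 = 0: r = r^2 mod 41 = 30^2 = 39
  bit 2 = 1: r = r^2 * 30 mod 41 = 39^2 * 30 = 4*30 = 38
  bit 3 = 0: r = r^2 mod 41 = 38^2 = 9
  -> B = 9
s = B^a = 9^21 mod 41  (bits of 21 = 10101)
  bit 0 = 1: r = r^2 * 9 mod 41 = 1^2 * 9 = 1*9 = 9
  bit 1 = 0: r = r^2 mod 41 = 9^2 = 40
  bit 2 = 1: r = r^2 * 9 mod 41 = 40^2 * 9 = 1*9 = 9
  bit 3 = 0: r = r^2 mod 41 = 9^2 = 40
  bit 4 = 1: r = r^2 * 9 mod 41 = 40^2 * 9 = 1*9 = 9
  -> s = B^a = 9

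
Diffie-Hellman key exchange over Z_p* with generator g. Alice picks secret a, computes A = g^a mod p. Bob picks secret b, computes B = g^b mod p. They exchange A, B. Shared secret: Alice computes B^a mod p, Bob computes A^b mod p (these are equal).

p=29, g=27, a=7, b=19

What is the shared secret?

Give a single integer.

Answer: 12

Derivation:
A = 27^7 mod 29  (bits of 7 = 111)
  bit 0 = 1: r = r^2 * 27 mod 29 = 1^2 * 27 = 1*27 = 27
  bit 1 = 1: r = r^2 * 27 mod 29 = 27^2 * 27 = 4*27 = 21
  bit 2 = 1: r = r^2 * 27 mod 29 = 21^2 * 27 = 6*27 = 17
  -> A = 17
B = 27^19 mod 29  (bits of 19 = 10011)
  bit 0 = 1: r = r^2 * 27 mod 29 = 1^2 * 27 = 1*27 = 27
  bit 1 = 0: r = r^2 mod 29 = 27^2 = 4
  bit 2 = 0: r = r^2 mod 29 = 4^2 = 16
  bit 3 = 1: r = r^2 * 27 mod 29 = 16^2 * 27 = 24*27 = 10
  bit 4 = 1: r = r^2 * 27 mod 29 = 10^2 * 27 = 13*27 = 3
  -> B = 3
s = B^a = 3^7 mod 29  (bits of 7 = 111)
  bit 0 = 1: r = r^2 * 3 mod 29 = 1^2 * 3 = 1*3 = 3
  bit 1 = 1: r = r^2 * 3 mod 29 = 3^2 * 3 = 9*3 = 27
  bit 2 = 1: r = r^2 * 3 mod 29 = 27^2 * 3 = 4*3 = 12
  -> s = B^a = 12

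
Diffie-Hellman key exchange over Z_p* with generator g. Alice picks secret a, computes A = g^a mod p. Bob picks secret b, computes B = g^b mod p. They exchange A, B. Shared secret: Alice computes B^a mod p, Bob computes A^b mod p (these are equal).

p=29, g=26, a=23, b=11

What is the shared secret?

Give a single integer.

Answer: 26

Derivation:
A = 26^23 mod 29  (bits of 23 = 10111)
  bit 0 = 1: r = r^2 * 26 mod 29 = 1^2 * 26 = 1*26 = 26
  bit 1 = 0: r = r^2 mod 29 = 26^2 = 9
  bit 2 = 1: r = r^2 * 26 mod 29 = 9^2 * 26 = 23*26 = 18
  bit 3 = 1: r = r^2 * 26 mod 29 = 18^2 * 26 = 5*26 = 14
  bit 4 = 1: r = r^2 * 26 mod 29 = 14^2 * 26 = 22*26 = 21
  -> A = 21
B = 26^11 mod 29  (bits of 11 = 1011)
  bit 0 = 1: r = r^2 * 26 mod 29 = 1^2 * 26 = 1*26 = 26
  bit 1 = 0: r = r^2 mod 29 = 26^2 = 9
  bit 2 = 1: r = r^2 * 26 mod 29 = 9^2 * 26 = 23*26 = 18
  bit 3 = 1: r = r^2 * 26 mod 29 = 18^2 * 26 = 5*26 = 14
  -> B = 14
s = B^a = 14^23 mod 29  (bits of 23 = 10111)
  bit 0 = 1: r = r^2 * 14 mod 29 = 1^2 * 14 = 1*14 = 14
  bit 1 = 0: r = r^2 mod 29 = 14^2 = 22
  bit 2 = 1: r = r^2 * 14 mod 29 = 22^2 * 14 = 20*14 = 19
  bit 3 = 1: r = r^2 * 14 mod 29 = 19^2 * 14 = 13*14 = 8
  bit 4 = 1: r = r^2 * 14 mod 29 = 8^2 * 14 = 6*14 = 26
  -> s = B^a = 26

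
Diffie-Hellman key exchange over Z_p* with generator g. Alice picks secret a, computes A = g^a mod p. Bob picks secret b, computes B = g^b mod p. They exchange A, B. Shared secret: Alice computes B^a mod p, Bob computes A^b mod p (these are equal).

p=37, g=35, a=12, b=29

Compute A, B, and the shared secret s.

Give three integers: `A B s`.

Answer: 26 13 10

Derivation:
A = 35^12 mod 37  (bits of 12 = 1100)
  bit 0 = 1: r = r^2 * 35 mod 37 = 1^2 * 35 = 1*35 = 35
  bit 1 = 1: r = r^2 * 35 mod 37 = 35^2 * 35 = 4*35 = 29
  bit 2 = 0: r = r^2 mod 37 = 29^2 = 27
  bit 3 = 0: r = r^2 mod 37 = 27^2 = 26
  -> A = 26
B = 35^29 mod 37  (bits of 29 = 11101)
  bit 0 = 1: r = r^2 * 35 mod 37 = 1^2 * 35 = 1*35 = 35
  bit 1 = 1: r = r^2 * 35 mod 37 = 35^2 * 35 = 4*35 = 29
  bit 2 = 1: r = r^2 * 35 mod 37 = 29^2 * 35 = 27*35 = 20
  bit 3 = 0: r = r^2 mod 37 = 20^2 = 30
  bit 4 = 1: r = r^2 * 35 mod 37 = 30^2 * 35 = 12*35 = 13
  -> B = 13
s = B^a = 13^12 mod 37  (bits of 12 = 1100)
  bit 0 = 1: r = r^2 * 13 mod 37 = 1^2 * 13 = 1*13 = 13
  bit 1 = 1: r = r^2 * 13 mod 37 = 13^2 * 13 = 21*13 = 14
  bit 2 = 0: r = r^2 mod 37 = 14^2 = 11
  bit 3 = 0: r = r^2 mod 37 = 11^2 = 10
  -> s = B^a = 10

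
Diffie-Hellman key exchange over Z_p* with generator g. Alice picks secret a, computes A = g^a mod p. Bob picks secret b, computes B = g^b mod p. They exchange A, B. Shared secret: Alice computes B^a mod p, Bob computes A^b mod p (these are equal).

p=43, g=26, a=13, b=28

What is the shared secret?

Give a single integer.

Answer: 36

Derivation:
A = 26^13 mod 43  (bits of 13 = 1101)
  bit 0 = 1: r = r^2 * 26 mod 43 = 1^2 * 26 = 1*26 = 26
  bit 1 = 1: r = r^2 * 26 mod 43 = 26^2 * 26 = 31*26 = 32
  bit 2 = 0: r = r^2 mod 43 = 32^2 = 35
  bit 3 = 1: r = r^2 * 26 mod 43 = 35^2 * 26 = 21*26 = 30
  -> A = 30
B = 26^28 mod 43  (bits of 28 = 11100)
  bit 0 = 1: r = r^2 * 26 mod 43 = 1^2 * 26 = 1*26 = 26
  bit 1 = 1: r = r^2 * 26 mod 43 = 26^2 * 26 = 31*26 = 32
  bit 2 = 1: r = r^2 * 26 mod 43 = 32^2 * 26 = 35*26 = 7
  bit 3 = 0: r = r^2 mod 43 = 7^2 = 6
  bit 4 = 0: r = r^2 mod 43 = 6^2 = 36
  -> B = 36
s = B^a = 36^13 mod 43  (bits of 13 = 1101)
  bit 0 = 1: r = r^2 * 36 mod 43 = 1^2 * 36 = 1*36 = 36
  bit 1 = 1: r = r^2 * 36 mod 43 = 36^2 * 36 = 6*36 = 1
  bit 2 = 0: r = r^2 mod 43 = 1^2 = 1
  bit 3 = 1: r = r^2 * 36 mod 43 = 1^2 * 36 = 1*36 = 36
  -> s = B^a = 36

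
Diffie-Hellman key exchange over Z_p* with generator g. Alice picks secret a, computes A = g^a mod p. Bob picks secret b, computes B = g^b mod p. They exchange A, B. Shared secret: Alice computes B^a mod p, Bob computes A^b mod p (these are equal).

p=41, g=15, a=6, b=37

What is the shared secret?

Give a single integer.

A = 15^6 mod 41  (bits of 6 = 110)
  bit 0 = 1: r = r^2 * 15 mod 41 = 1^2 * 15 = 1*15 = 15
  bit 1 = 1: r = r^2 * 15 mod 41 = 15^2 * 15 = 20*15 = 13
  bit 2 = 0: r = r^2 mod 41 = 13^2 = 5
  -> A = 5
B = 15^37 mod 41  (bits of 37 = 100101)
  bit 0 = 1: r = r^2 * 15 mod 41 = 1^2 * 15 = 1*15 = 15
  bit 1 = 0: r = r^2 mod 41 = 15^2 = 20
  bit 2 = 0: r = r^2 mod 41 = 20^2 = 31
  bit 3 = 1: r = r^2 * 15 mod 41 = 31^2 * 15 = 18*15 = 24
  bit 4 = 0: r = r^2 mod 41 = 24^2 = 2
  bit 5 = 1: r = r^2 * 15 mod 41 = 2^2 * 15 = 4*15 = 19
  -> B = 19
s = B^a = 19^6 mod 41  (bits of 6 = 110)
  bit 0 = 1: r = r^2 * 19 mod 41 = 1^2 * 19 = 1*19 = 19
  bit 1 = 1: r = r^2 * 19 mod 41 = 19^2 * 19 = 33*19 = 12
  bit 2 = 0: r = r^2 mod 41 = 12^2 = 21
  -> s = B^a = 21

Answer: 21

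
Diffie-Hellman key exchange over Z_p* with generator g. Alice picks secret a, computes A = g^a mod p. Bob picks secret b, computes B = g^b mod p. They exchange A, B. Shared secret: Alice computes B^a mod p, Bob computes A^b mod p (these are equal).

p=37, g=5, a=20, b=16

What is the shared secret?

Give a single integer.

Answer: 9

Derivation:
A = 5^20 mod 37  (bits of 20 = 10100)
  bit 0 = 1: r = r^2 * 5 mod 37 = 1^2 * 5 = 1*5 = 5
  bit 1 = 0: r = r^2 mod 37 = 5^2 = 25
  bit 2 = 1: r = r^2 * 5 mod 37 = 25^2 * 5 = 33*5 = 17
  bit 3 = 0: r = r^2 mod 37 = 17^2 = 30
  bit 4 = 0: r = r^2 mod 37 = 30^2 = 12
  -> A = 12
B = 5^16 mod 37  (bits of 16 = 10000)
  bit 0 = 1: r = r^2 * 5 mod 37 = 1^2 * 5 = 1*5 = 5
  bit 1 = 0: r = r^2 mod 37 = 5^2 = 25
  bit 2 = 0: r = r^2 mod 37 = 25^2 = 33
  bit 3 = 0: r = r^2 mod 37 = 33^2 = 16
  bit 4 = 0: r = r^2 mod 37 = 16^2 = 34
  -> B = 34
s = B^a = 34^20 mod 37  (bits of 20 = 10100)
  bit 0 = 1: r = r^2 * 34 mod 37 = 1^2 * 34 = 1*34 = 34
  bit 1 = 0: r = r^2 mod 37 = 34^2 = 9
  bit 2 = 1: r = r^2 * 34 mod 37 = 9^2 * 34 = 7*34 = 16
  bit 3 = 0: r = r^2 mod 37 = 16^2 = 34
  bit 4 = 0: r = r^2 mod 37 = 34^2 = 9
  -> s = B^a = 9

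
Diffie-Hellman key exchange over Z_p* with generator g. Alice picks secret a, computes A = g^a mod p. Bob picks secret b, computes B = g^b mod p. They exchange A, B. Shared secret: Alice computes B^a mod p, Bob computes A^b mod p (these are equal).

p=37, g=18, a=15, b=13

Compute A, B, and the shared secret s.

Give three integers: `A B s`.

A = 18^15 mod 37  (bits of 15 = 1111)
  bit 0 = 1: r = r^2 * 18 mod 37 = 1^2 * 18 = 1*18 = 18
  bit 1 = 1: r = r^2 * 18 mod 37 = 18^2 * 18 = 28*18 = 23
  bit 2 = 1: r = r^2 * 18 mod 37 = 23^2 * 18 = 11*18 = 13
  bit 3 = 1: r = r^2 * 18 mod 37 = 13^2 * 18 = 21*18 = 8
  -> A = 8
B = 18^13 mod 37  (bits of 13 = 1101)
  bit 0 = 1: r = r^2 * 18 mod 37 = 1^2 * 18 = 1*18 = 18
  bit 1 = 1: r = r^2 * 18 mod 37 = 18^2 * 18 = 28*18 = 23
  bit 2 = 0: r = r^2 mod 37 = 23^2 = 11
  bit 3 = 1: r = r^2 * 18 mod 37 = 11^2 * 18 = 10*18 = 32
  -> B = 32
s = B^a = 32^15 mod 37  (bits of 15 = 1111)
  bit 0 = 1: r = r^2 * 32 mod 37 = 1^2 * 32 = 1*32 = 32
  bit 1 = 1: r = r^2 * 32 mod 37 = 32^2 * 32 = 25*32 = 23
  bit 2 = 1: r = r^2 * 32 mod 37 = 23^2 * 32 = 11*32 = 19
  bit 3 = 1: r = r^2 * 32 mod 37 = 19^2 * 32 = 28*32 = 8
  -> s = B^a = 8

Answer: 8 32 8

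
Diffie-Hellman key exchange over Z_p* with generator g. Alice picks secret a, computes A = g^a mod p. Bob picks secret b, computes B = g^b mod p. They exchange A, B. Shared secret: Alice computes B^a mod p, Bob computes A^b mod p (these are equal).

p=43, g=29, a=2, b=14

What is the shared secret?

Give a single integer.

Answer: 36

Derivation:
A = 29^2 mod 43  (bits of 2 = 10)
  bit 0 = 1: r = r^2 * 29 mod 43 = 1^2 * 29 = 1*29 = 29
  bit 1 = 0: r = r^2 mod 43 = 29^2 = 24
  -> A = 24
B = 29^14 mod 43  (bits of 14 = 1110)
  bit 0 = 1: r = r^2 * 29 mod 43 = 1^2 * 29 = 1*29 = 29
  bit 1 = 1: r = r^2 * 29 mod 43 = 29^2 * 29 = 24*29 = 8
  bit 2 = 1: r = r^2 * 29 mod 43 = 8^2 * 29 = 21*29 = 7
  bit 3 = 0: r = r^2 mod 43 = 7^2 = 6
  -> B = 6
s = B^a = 6^2 mod 43  (bits of 2 = 10)
  bit 0 = 1: r = r^2 * 6 mod 43 = 1^2 * 6 = 1*6 = 6
  bit 1 = 0: r = r^2 mod 43 = 6^2 = 36
  -> s = B^a = 36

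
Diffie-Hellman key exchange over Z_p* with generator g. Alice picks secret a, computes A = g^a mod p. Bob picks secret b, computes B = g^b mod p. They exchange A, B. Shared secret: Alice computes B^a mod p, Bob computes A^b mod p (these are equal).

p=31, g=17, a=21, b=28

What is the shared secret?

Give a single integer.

Answer: 16

Derivation:
A = 17^21 mod 31  (bits of 21 = 10101)
  bit 0 = 1: r = r^2 * 17 mod 31 = 1^2 * 17 = 1*17 = 17
  bit 1 = 0: r = r^2 mod 31 = 17^2 = 10
  bit 2 = 1: r = r^2 * 17 mod 31 = 10^2 * 17 = 7*17 = 26
  bit 3 = 0: r = r^2 mod 31 = 26^2 = 25
  bit 4 = 1: r = r^2 * 17 mod 31 = 25^2 * 17 = 5*17 = 23
  -> A = 23
B = 17^28 mod 31  (bits of 28 = 11100)
  bit 0 = 1: r = r^2 * 17 mod 31 = 1^2 * 17 = 1*17 = 17
  bit 1 = 1: r = r^2 * 17 mod 31 = 17^2 * 17 = 10*17 = 15
  bit 2 = 1: r = r^2 * 17 mod 31 = 15^2 * 17 = 8*17 = 12
  bit 3 = 0: r = r^2 mod 31 = 12^2 = 20
  bit 4 = 0: r = r^2 mod 31 = 20^2 = 28
  -> B = 28
s = B^a = 28^21 mod 31  (bits of 21 = 10101)
  bit 0 = 1: r = r^2 * 28 mod 31 = 1^2 * 28 = 1*28 = 28
  bit 1 = 0: r = r^2 mod 31 = 28^2 = 9
  bit 2 = 1: r = r^2 * 28 mod 31 = 9^2 * 28 = 19*28 = 5
  bit 3 = 0: r = r^2 mod 31 = 5^2 = 25
  bit 4 = 1: r = r^2 * 28 mod 31 = 25^2 * 28 = 5*28 = 16
  -> s = B^a = 16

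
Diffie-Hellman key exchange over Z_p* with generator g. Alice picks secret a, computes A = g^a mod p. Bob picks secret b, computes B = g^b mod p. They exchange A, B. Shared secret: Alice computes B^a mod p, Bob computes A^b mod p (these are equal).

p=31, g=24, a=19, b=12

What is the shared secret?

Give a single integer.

Answer: 2

Derivation:
A = 24^19 mod 31  (bits of 19 = 10011)
  bit 0 = 1: r = r^2 * 24 mod 31 = 1^2 * 24 = 1*24 = 24
  bit 1 = 0: r = r^2 mod 31 = 24^2 = 18
  bit 2 = 0: r = r^2 mod 31 = 18^2 = 14
  bit 3 = 1: r = r^2 * 24 mod 31 = 14^2 * 24 = 10*24 = 23
  bit 4 = 1: r = r^2 * 24 mod 31 = 23^2 * 24 = 2*24 = 17
  -> A = 17
B = 24^12 mod 31  (bits of 12 = 1100)
  bit 0 = 1: r = r^2 * 24 mod 31 = 1^2 * 24 = 1*24 = 24
  bit 1 = 1: r = r^2 * 24 mod 31 = 24^2 * 24 = 18*24 = 29
  bit 2 = 0: r = r^2 mod 31 = 29^2 = 4
  bit 3 = 0: r = r^2 mod 31 = 4^2 = 16
  -> B = 16
s = B^a = 16^19 mod 31  (bits of 19 = 10011)
  bit 0 = 1: r = r^2 * 16 mod 31 = 1^2 * 16 = 1*16 = 16
  bit 1 = 0: r = r^2 mod 31 = 16^2 = 8
  bit 2 = 0: r = r^2 mod 31 = 8^2 = 2
  bit 3 = 1: r = r^2 * 16 mod 31 = 2^2 * 16 = 4*16 = 2
  bit 4 = 1: r = r^2 * 16 mod 31 = 2^2 * 16 = 4*16 = 2
  -> s = B^a = 2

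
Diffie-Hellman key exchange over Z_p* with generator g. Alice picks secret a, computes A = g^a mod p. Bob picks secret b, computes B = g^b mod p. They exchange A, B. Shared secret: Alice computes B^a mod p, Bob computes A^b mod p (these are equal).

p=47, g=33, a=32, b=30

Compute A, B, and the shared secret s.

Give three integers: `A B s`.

A = 33^32 mod 47  (bits of 32 = 100000)
  bit 0 = 1: r = r^2 * 33 mod 47 = 1^2 * 33 = 1*33 = 33
  bit 1 = 0: r = r^2 mod 47 = 33^2 = 8
  bit 2 = 0: r = r^2 mod 47 = 8^2 = 17
  bit 3 = 0: r = r^2 mod 47 = 17^2 = 7
  bit 4 = 0: r = r^2 mod 47 = 7^2 = 2
  bit 5 = 0: r = r^2 mod 47 = 2^2 = 4
  -> A = 4
B = 33^30 mod 47  (bits of 30 = 11110)
  bit 0 = 1: r = r^2 * 33 mod 47 = 1^2 * 33 = 1*33 = 33
  bit 1 = 1: r = r^2 * 33 mod 47 = 33^2 * 33 = 8*33 = 29
  bit 2 = 1: r = r^2 * 33 mod 47 = 29^2 * 33 = 42*33 = 23
  bit 3 = 1: r = r^2 * 33 mod 47 = 23^2 * 33 = 12*33 = 20
  bit 4 = 0: r = r^2 mod 47 = 20^2 = 24
  -> B = 24
s = B^a = 24^32 mod 47  (bits of 32 = 100000)
  bit 0 = 1: r = r^2 * 24 mod 47 = 1^2 * 24 = 1*24 = 24
  bit 1 = 0: r = r^2 mod 47 = 24^2 = 12
  bit 2 = 0: r = r^2 mod 47 = 12^2 = 3
  bit 3 = 0: r = r^2 mod 47 = 3^2 = 9
  bit 4 = 0: r = r^2 mod 47 = 9^2 = 34
  bit 5 = 0: r = r^2 mod 47 = 34^2 = 28
  -> s = B^a = 28

Answer: 4 24 28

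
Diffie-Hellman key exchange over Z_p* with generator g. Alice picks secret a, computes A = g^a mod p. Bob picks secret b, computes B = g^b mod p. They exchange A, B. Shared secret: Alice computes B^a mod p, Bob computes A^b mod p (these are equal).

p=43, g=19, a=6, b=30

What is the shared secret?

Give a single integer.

A = 19^6 mod 43  (bits of 6 = 110)
  bit 0 = 1: r = r^2 * 19 mod 43 = 1^2 * 19 = 1*19 = 19
  bit 1 = 1: r = r^2 * 19 mod 43 = 19^2 * 19 = 17*19 = 22
  bit 2 = 0: r = r^2 mod 43 = 22^2 = 11
  -> A = 11
B = 19^30 mod 43  (bits of 30 = 11110)
  bit 0 = 1: r = r^2 * 19 mod 43 = 1^2 * 19 = 1*19 = 19
  bit 1 = 1: r = r^2 * 19 mod 43 = 19^2 * 19 = 17*19 = 22
  bit 2 = 1: r = r^2 * 19 mod 43 = 22^2 * 19 = 11*19 = 37
  bit 3 = 1: r = r^2 * 19 mod 43 = 37^2 * 19 = 36*19 = 39
  bit 4 = 0: r = r^2 mod 43 = 39^2 = 16
  -> B = 16
s = B^a = 16^6 mod 43  (bits of 6 = 110)
  bit 0 = 1: r = r^2 * 16 mod 43 = 1^2 * 16 = 1*16 = 16
  bit 1 = 1: r = r^2 * 16 mod 43 = 16^2 * 16 = 41*16 = 11
  bit 2 = 0: r = r^2 mod 43 = 11^2 = 35
  -> s = B^a = 35

Answer: 35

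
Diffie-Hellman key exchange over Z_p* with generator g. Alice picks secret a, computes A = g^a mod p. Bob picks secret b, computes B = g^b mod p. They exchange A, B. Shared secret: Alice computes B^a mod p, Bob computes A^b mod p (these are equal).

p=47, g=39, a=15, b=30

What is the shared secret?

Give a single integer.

A = 39^15 mod 47  (bits of 15 = 1111)
  bit 0 = 1: r = r^2 * 39 mod 47 = 1^2 * 39 = 1*39 = 39
  bit 1 = 1: r = r^2 * 39 mod 47 = 39^2 * 39 = 17*39 = 5
  bit 2 = 1: r = r^2 * 39 mod 47 = 5^2 * 39 = 25*39 = 35
  bit 3 = 1: r = r^2 * 39 mod 47 = 35^2 * 39 = 3*39 = 23
  -> A = 23
B = 39^30 mod 47  (bits of 30 = 11110)
  bit 0 = 1: r = r^2 * 39 mod 47 = 1^2 * 39 = 1*39 = 39
  bit 1 = 1: r = r^2 * 39 mod 47 = 39^2 * 39 = 17*39 = 5
  bit 2 = 1: r = r^2 * 39 mod 47 = 5^2 * 39 = 25*39 = 35
  bit 3 = 1: r = r^2 * 39 mod 47 = 35^2 * 39 = 3*39 = 23
  bit 4 = 0: r = r^2 mod 47 = 23^2 = 12
  -> B = 12
s = B^a = 12^15 mod 47  (bits of 15 = 1111)
  bit 0 = 1: r = r^2 * 12 mod 47 = 1^2 * 12 = 1*12 = 12
  bit 1 = 1: r = r^2 * 12 mod 47 = 12^2 * 12 = 3*12 = 36
  bit 2 = 1: r = r^2 * 12 mod 47 = 36^2 * 12 = 27*12 = 42
  bit 3 = 1: r = r^2 * 12 mod 47 = 42^2 * 12 = 25*12 = 18
  -> s = B^a = 18

Answer: 18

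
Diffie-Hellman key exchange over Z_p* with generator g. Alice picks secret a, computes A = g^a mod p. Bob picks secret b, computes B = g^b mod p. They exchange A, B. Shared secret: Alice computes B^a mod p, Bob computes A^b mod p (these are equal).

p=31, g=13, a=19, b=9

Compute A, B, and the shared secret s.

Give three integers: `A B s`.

A = 13^19 mod 31  (bits of 19 = 10011)
  bit 0 = 1: r = r^2 * 13 mod 31 = 1^2 * 13 = 1*13 = 13
  bit 1 = 0: r = r^2 mod 31 = 13^2 = 14
  bit 2 = 0: r = r^2 mod 31 = 14^2 = 10
  bit 3 = 1: r = r^2 * 13 mod 31 = 10^2 * 13 = 7*13 = 29
  bit 4 = 1: r = r^2 * 13 mod 31 = 29^2 * 13 = 4*13 = 21
  -> A = 21
B = 13^9 mod 31  (bits of 9 = 1001)
  bit 0 = 1: r = r^2 * 13 mod 31 = 1^2 * 13 = 1*13 = 13
  bit 1 = 0: r = r^2 mod 31 = 13^2 = 14
  bit 2 = 0: r = r^2 mod 31 = 14^2 = 10
  bit 3 = 1: r = r^2 * 13 mod 31 = 10^2 * 13 = 7*13 = 29
  -> B = 29
s = B^a = 29^19 mod 31  (bits of 19 = 10011)
  bit 0 = 1: r = r^2 * 29 mod 31 = 1^2 * 29 = 1*29 = 29
  bit 1 = 0: r = r^2 mod 31 = 29^2 = 4
  bit 2 = 0: r = r^2 mod 31 = 4^2 = 16
  bit 3 = 1: r = r^2 * 29 mod 31 = 16^2 * 29 = 8*29 = 15
  bit 4 = 1: r = r^2 * 29 mod 31 = 15^2 * 29 = 8*29 = 15
  -> s = B^a = 15

Answer: 21 29 15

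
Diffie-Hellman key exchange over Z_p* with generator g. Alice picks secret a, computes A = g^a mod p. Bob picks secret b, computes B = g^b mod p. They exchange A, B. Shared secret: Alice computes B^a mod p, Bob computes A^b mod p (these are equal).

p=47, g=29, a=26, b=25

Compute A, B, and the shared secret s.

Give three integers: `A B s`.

A = 29^26 mod 47  (bits of 26 = 11010)
  bit 0 = 1: r = r^2 * 29 mod 47 = 1^2 * 29 = 1*29 = 29
  bit 1 = 1: r = r^2 * 29 mod 47 = 29^2 * 29 = 42*29 = 43
  bit 2 = 0: r = r^2 mod 47 = 43^2 = 16
  bit 3 = 1: r = r^2 * 29 mod 47 = 16^2 * 29 = 21*29 = 45
  bit 4 = 0: r = r^2 mod 47 = 45^2 = 4
  -> A = 4
B = 29^25 mod 47  (bits of 25 = 11001)
  bit 0 = 1: r = r^2 * 29 mod 47 = 1^2 * 29 = 1*29 = 29
  bit 1 = 1: r = r^2 * 29 mod 47 = 29^2 * 29 = 42*29 = 43
  bit 2 = 0: r = r^2 mod 47 = 43^2 = 16
  bit 3 = 0: r = r^2 mod 47 = 16^2 = 21
  bit 4 = 1: r = r^2 * 29 mod 47 = 21^2 * 29 = 18*29 = 5
  -> B = 5
s = B^a = 5^26 mod 47  (bits of 26 = 11010)
  bit 0 = 1: r = r^2 * 5 mod 47 = 1^2 * 5 = 1*5 = 5
  bit 1 = 1: r = r^2 * 5 mod 47 = 5^2 * 5 = 25*5 = 31
  bit 2 = 0: r = r^2 mod 47 = 31^2 = 21
  bit 3 = 1: r = r^2 * 5 mod 47 = 21^2 * 5 = 18*5 = 43
  bit 4 = 0: r = r^2 mod 47 = 43^2 = 16
  -> s = B^a = 16

Answer: 4 5 16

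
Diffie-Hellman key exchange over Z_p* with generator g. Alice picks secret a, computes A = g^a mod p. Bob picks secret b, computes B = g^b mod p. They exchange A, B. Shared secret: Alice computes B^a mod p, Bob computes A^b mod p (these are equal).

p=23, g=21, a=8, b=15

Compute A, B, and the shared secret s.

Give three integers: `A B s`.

Answer: 3 7 12

Derivation:
A = 21^8 mod 23  (bits of 8 = 1000)
  bit 0 = 1: r = r^2 * 21 mod 23 = 1^2 * 21 = 1*21 = 21
  bit 1 = 0: r = r^2 mod 23 = 21^2 = 4
  bit 2 = 0: r = r^2 mod 23 = 4^2 = 16
  bit 3 = 0: r = r^2 mod 23 = 16^2 = 3
  -> A = 3
B = 21^15 mod 23  (bits of 15 = 1111)
  bit 0 = 1: r = r^2 * 21 mod 23 = 1^2 * 21 = 1*21 = 21
  bit 1 = 1: r = r^2 * 21 mod 23 = 21^2 * 21 = 4*21 = 15
  bit 2 = 1: r = r^2 * 21 mod 23 = 15^2 * 21 = 18*21 = 10
  bit 3 = 1: r = r^2 * 21 mod 23 = 10^2 * 21 = 8*21 = 7
  -> B = 7
s = B^a = 7^8 mod 23  (bits of 8 = 1000)
  bit 0 = 1: r = r^2 * 7 mod 23 = 1^2 * 7 = 1*7 = 7
  bit 1 = 0: r = r^2 mod 23 = 7^2 = 3
  bit 2 = 0: r = r^2 mod 23 = 3^2 = 9
  bit 3 = 0: r = r^2 mod 23 = 9^2 = 12
  -> s = B^a = 12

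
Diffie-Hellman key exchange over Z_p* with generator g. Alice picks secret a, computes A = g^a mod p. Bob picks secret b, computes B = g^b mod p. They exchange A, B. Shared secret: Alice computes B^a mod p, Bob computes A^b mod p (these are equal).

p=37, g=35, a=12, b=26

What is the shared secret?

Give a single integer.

Answer: 10

Derivation:
A = 35^12 mod 37  (bits of 12 = 1100)
  bit 0 = 1: r = r^2 * 35 mod 37 = 1^2 * 35 = 1*35 = 35
  bit 1 = 1: r = r^2 * 35 mod 37 = 35^2 * 35 = 4*35 = 29
  bit 2 = 0: r = r^2 mod 37 = 29^2 = 27
  bit 3 = 0: r = r^2 mod 37 = 27^2 = 26
  -> A = 26
B = 35^26 mod 37  (bits of 26 = 11010)
  bit 0 = 1: r = r^2 * 35 mod 37 = 1^2 * 35 = 1*35 = 35
  bit 1 = 1: r = r^2 * 35 mod 37 = 35^2 * 35 = 4*35 = 29
  bit 2 = 0: r = r^2 mod 37 = 29^2 = 27
  bit 3 = 1: r = r^2 * 35 mod 37 = 27^2 * 35 = 26*35 = 22
  bit 4 = 0: r = r^2 mod 37 = 22^2 = 3
  -> B = 3
s = B^a = 3^12 mod 37  (bits of 12 = 1100)
  bit 0 = 1: r = r^2 * 3 mod 37 = 1^2 * 3 = 1*3 = 3
  bit 1 = 1: r = r^2 * 3 mod 37 = 3^2 * 3 = 9*3 = 27
  bit 2 = 0: r = r^2 mod 37 = 27^2 = 26
  bit 3 = 0: r = r^2 mod 37 = 26^2 = 10
  -> s = B^a = 10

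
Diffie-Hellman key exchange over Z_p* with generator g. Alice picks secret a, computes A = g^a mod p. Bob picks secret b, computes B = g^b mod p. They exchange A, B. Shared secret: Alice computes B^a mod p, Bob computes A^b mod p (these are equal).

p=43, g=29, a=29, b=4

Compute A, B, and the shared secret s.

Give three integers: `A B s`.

A = 29^29 mod 43  (bits of 29 = 11101)
  bit 0 = 1: r = r^2 * 29 mod 43 = 1^2 * 29 = 1*29 = 29
  bit 1 = 1: r = r^2 * 29 mod 43 = 29^2 * 29 = 24*29 = 8
  bit 2 = 1: r = r^2 * 29 mod 43 = 8^2 * 29 = 21*29 = 7
  bit 3 = 0: r = r^2 mod 43 = 7^2 = 6
  bit 4 = 1: r = r^2 * 29 mod 43 = 6^2 * 29 = 36*29 = 12
  -> A = 12
B = 29^4 mod 43  (bits of 4 = 100)
  bit 0 = 1: r = r^2 * 29 mod 43 = 1^2 * 29 = 1*29 = 29
  bit 1 = 0: r = r^2 mod 43 = 29^2 = 24
  bit 2 = 0: r = r^2 mod 43 = 24^2 = 17
  -> B = 17
s = B^a = 17^29 mod 43  (bits of 29 = 11101)
  bit 0 = 1: r = r^2 * 17 mod 43 = 1^2 * 17 = 1*17 = 17
  bit 1 = 1: r = r^2 * 17 mod 43 = 17^2 * 17 = 31*17 = 11
  bit 2 = 1: r = r^2 * 17 mod 43 = 11^2 * 17 = 35*17 = 36
  bit 3 = 0: r = r^2 mod 43 = 36^2 = 6
  bit 4 = 1: r = r^2 * 17 mod 43 = 6^2 * 17 = 36*17 = 10
  -> s = B^a = 10

Answer: 12 17 10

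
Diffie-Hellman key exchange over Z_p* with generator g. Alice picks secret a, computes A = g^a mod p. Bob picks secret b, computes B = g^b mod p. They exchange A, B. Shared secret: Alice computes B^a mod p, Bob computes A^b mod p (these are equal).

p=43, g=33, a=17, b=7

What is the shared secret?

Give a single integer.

A = 33^17 mod 43  (bits of 17 = 10001)
  bit 0 = 1: r = r^2 * 33 mod 43 = 1^2 * 33 = 1*33 = 33
  bit 1 = 0: r = r^2 mod 43 = 33^2 = 14
  bit 2 = 0: r = r^2 mod 43 = 14^2 = 24
  bit 3 = 0: r = r^2 mod 43 = 24^2 = 17
  bit 4 = 1: r = r^2 * 33 mod 43 = 17^2 * 33 = 31*33 = 34
  -> A = 34
B = 33^7 mod 43  (bits of 7 = 111)
  bit 0 = 1: r = r^2 * 33 mod 43 = 1^2 * 33 = 1*33 = 33
  bit 1 = 1: r = r^2 * 33 mod 43 = 33^2 * 33 = 14*33 = 32
  bit 2 = 1: r = r^2 * 33 mod 43 = 32^2 * 33 = 35*33 = 37
  -> B = 37
s = B^a = 37^17 mod 43  (bits of 17 = 10001)
  bit 0 = 1: r = r^2 * 37 mod 43 = 1^2 * 37 = 1*37 = 37
  bit 1 = 0: r = r^2 mod 43 = 37^2 = 36
  bit 2 = 0: r = r^2 mod 43 = 36^2 = 6
  bit 3 = 0: r = r^2 mod 43 = 6^2 = 36
  bit 4 = 1: r = r^2 * 37 mod 43 = 36^2 * 37 = 6*37 = 7
  -> s = B^a = 7

Answer: 7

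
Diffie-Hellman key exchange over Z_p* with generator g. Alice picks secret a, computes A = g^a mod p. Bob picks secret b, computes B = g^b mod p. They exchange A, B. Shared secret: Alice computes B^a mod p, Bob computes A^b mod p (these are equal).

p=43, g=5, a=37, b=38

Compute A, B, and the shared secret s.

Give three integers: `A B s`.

Answer: 3 15 17

Derivation:
A = 5^37 mod 43  (bits of 37 = 100101)
  bit 0 = 1: r = r^2 * 5 mod 43 = 1^2 * 5 = 1*5 = 5
  bit 1 = 0: r = r^2 mod 43 = 5^2 = 25
  bit 2 = 0: r = r^2 mod 43 = 25^2 = 23
  bit 3 = 1: r = r^2 * 5 mod 43 = 23^2 * 5 = 13*5 = 22
  bit 4 = 0: r = r^2 mod 43 = 22^2 = 11
  bit 5 = 1: r = r^2 * 5 mod 43 = 11^2 * 5 = 35*5 = 3
  -> A = 3
B = 5^38 mod 43  (bits of 38 = 100110)
  bit 0 = 1: r = r^2 * 5 mod 43 = 1^2 * 5 = 1*5 = 5
  bit 1 = 0: r = r^2 mod 43 = 5^2 = 25
  bit 2 = 0: r = r^2 mod 43 = 25^2 = 23
  bit 3 = 1: r = r^2 * 5 mod 43 = 23^2 * 5 = 13*5 = 22
  bit 4 = 1: r = r^2 * 5 mod 43 = 22^2 * 5 = 11*5 = 12
  bit 5 = 0: r = r^2 mod 43 = 12^2 = 15
  -> B = 15
s = B^a = 15^37 mod 43  (bits of 37 = 100101)
  bit 0 = 1: r = r^2 * 15 mod 43 = 1^2 * 15 = 1*15 = 15
  bit 1 = 0: r = r^2 mod 43 = 15^2 = 10
  bit 2 = 0: r = r^2 mod 43 = 10^2 = 14
  bit 3 = 1: r = r^2 * 15 mod 43 = 14^2 * 15 = 24*15 = 16
  bit 4 = 0: r = r^2 mod 43 = 16^2 = 41
  bit 5 = 1: r = r^2 * 15 mod 43 = 41^2 * 15 = 4*15 = 17
  -> s = B^a = 17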